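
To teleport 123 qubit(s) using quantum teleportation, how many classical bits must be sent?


Quantum teleportation requires 2 classical bits per qubit teleported.
123 qubit(s) -> 2 * 123 = 246 classical bits

246


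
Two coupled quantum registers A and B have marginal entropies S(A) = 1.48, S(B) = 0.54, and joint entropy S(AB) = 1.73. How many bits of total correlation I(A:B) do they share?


I(A:B) = S(A) + S(B) - S(AB)
= 1.48 + 0.54 - 1.73
= 0.2900

0.2900


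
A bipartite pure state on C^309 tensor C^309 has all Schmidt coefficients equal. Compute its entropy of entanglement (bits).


For a maximally entangled state in d x d:
S = log2(d) = log2(309)
= 8.2715

8.2715


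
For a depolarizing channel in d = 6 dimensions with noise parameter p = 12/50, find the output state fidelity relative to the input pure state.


F = (1-p) + p/d
= (1 - 0.2400) + 0.2400/6
= 0.7600 + 0.0400
= 0.8000

0.8000


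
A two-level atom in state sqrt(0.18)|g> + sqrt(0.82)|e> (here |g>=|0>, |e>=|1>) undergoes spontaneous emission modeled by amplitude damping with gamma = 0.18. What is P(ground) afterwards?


For amplitude damping with parameter gamma on state sqrt(a)|0> + sqrt(b)|1>:
alpha^2 = 0.18, beta^2 = 0.82
P(|0>) = alpha^2 + gamma * beta^2
= 0.18 + 0.18 * 0.82
= 0.18 + 0.1476
= 0.3276

0.3276


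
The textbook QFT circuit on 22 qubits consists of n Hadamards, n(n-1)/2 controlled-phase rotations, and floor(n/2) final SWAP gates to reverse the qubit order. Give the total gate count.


Hadamard gates: 22
Controlled rotations: n*(n-1)/2 = 22*21/2 = 231
SWAP gates: floor(n/2) = floor(22/2) = 11
Total = 22 + 231 + 11
= 264

264


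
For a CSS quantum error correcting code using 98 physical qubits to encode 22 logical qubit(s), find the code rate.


Code rate R = k/n
= 22/98
= 0.2245

0.2245


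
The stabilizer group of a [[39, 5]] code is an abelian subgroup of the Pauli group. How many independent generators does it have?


For an [[n,k]] stabilizer code:
Number of stabilizer generators = n - k
= 39 - 5
= 34

34


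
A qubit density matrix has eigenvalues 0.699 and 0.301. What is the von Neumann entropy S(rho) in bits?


S = -p*log2(p) - (1-p)*log2(1-p)
p = 0.6990, 1-p = 0.3010
= -0.6990 * log2(0.6990) - 0.3010 * log2(0.3010)
= -(-0.3611) - (-0.5214)
= 0.8825

0.8825


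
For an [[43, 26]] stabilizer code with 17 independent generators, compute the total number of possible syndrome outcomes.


Each stabilizer generator gives a binary (+1 or -1) measurement outcome.
With 17 independent generators:
Total syndromes = 2^17
= 131072

131072


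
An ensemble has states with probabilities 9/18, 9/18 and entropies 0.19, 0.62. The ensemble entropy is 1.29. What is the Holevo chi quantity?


chi = S(rho) - sum_i p_i * S(rho_i)
Weighted entropy = 9/18 * 0.19 + 9/18 * 0.62
= 0.4050
chi = 1.29 - 0.4050
= 0.8850

0.8850


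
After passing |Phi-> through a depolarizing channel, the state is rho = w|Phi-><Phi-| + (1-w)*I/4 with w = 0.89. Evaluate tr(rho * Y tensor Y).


|Phi-> = (|00> - |11>)/sqrt(2)
For the pure Bell state, <Y_A Y_B> = +1 (Bell-state Pauli correlator).
The maximally-mixed part I/4 has tr(I/4 * P tensor P) = 0 for any traceless Pauli P.
So <Y_A Y_B>_rho = w * (+1) + (1 - w) * 0
= 0.89 * (+1)
= 0.8900

0.8900


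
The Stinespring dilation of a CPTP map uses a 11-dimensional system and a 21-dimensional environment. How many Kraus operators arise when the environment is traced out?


Tracing out the environment in an orthonormal basis {|i>_E} gives Kraus operators K_i = <i|_E U |0>_E.
Number of Kraus operators = dim(H_env) = d_env
= 21

21


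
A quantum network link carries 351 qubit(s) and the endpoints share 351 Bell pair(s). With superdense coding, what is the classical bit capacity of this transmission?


Superdense coding allows 2 classical bits per shared entangled pair.
351 pair(s) -> 2 * 351 = 702 classical bits

702


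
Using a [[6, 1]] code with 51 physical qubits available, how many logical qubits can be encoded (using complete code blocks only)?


Each code block uses 6 physical qubits for 1 logical qubit(s).
Number of complete blocks = floor(51 / 6) = 8
Logical qubits = 8 * 1
= 8

8


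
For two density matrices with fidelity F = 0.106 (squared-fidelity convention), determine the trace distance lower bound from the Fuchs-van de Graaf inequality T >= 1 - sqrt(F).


Fuchs-van de Graaf (squared-fidelity convention): 1 - sqrt(F) <= T <= sqrt(1 - F).
Lower bound: T >= 1 - sqrt(F)
sqrt(F) = sqrt(0.106) = 0.3256
T >= 1 - 0.3256
T >= 0.6744

0.6744


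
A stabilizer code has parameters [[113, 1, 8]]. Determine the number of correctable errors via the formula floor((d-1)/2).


Code parameters: [[113, 1, 8]], distance d = 8.
Number of correctable errors = floor((d-1)/2)
= floor((8 - 1)/2)
= floor(7/2)
= 3

3


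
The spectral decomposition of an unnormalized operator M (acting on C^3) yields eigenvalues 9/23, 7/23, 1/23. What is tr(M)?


tr(M) = sum of eigenvalues
= 9/23 + 7/23 + 1/23
= 17/23
= 0.7391

0.7391


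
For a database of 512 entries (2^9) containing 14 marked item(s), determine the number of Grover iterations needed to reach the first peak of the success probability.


After j Grover iterations the success probability is P(j) = sin^2((2j+1)*theta), where sin(theta) = sqrt(k/N).
N = 2^9 = 512, k = 14
sin(theta) = sqrt(k/N) = 0.1653594569
theta = arcsin(sqrt(k/N)) = 0.1661224747 rad
P(j) reaches its first maximum when (2j+1)*theta is as close as possible to pi/2, i.e. j = round(pi/(4*theta) - 1/2).
pi/(4*theta) - 1/2 = 4.2278
(For comparison, the common estimate pi/4 * sqrt(N/k) = 4.7496; the exact maximiser is used here.)
Optimal iterations = 4

4


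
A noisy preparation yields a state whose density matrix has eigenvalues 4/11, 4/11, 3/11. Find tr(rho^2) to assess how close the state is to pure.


tr(rho^2) = sum of eigenvalues squared
= (4/11)^2 + (4/11)^2 + (3/11)^2
= (16 + 16 + 9) / 121
= 41/121
= 0.3388

0.3388


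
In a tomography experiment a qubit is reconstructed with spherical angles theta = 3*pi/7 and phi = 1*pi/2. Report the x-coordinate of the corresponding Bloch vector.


theta = 1.3464, phi = 1.5708
r_x = sin(theta)*cos(phi) = 0.9749 * 0.0000
r_x = 0.0000

0.0000


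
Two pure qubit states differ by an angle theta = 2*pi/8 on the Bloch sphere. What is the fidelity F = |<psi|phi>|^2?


For states separated by angle theta on Bloch sphere:
F = cos^2(theta/2)
theta = 2*pi/8 = 0.7854
theta/2 = 0.3927
cos(theta/2) = 0.9239
F = 0.8536

0.8536


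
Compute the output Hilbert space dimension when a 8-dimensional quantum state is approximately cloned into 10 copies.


Output space = H^(tensor 10) where dim(H) = 8
dim = 8^10
= 64 (after 2 factors)
= 512 (after 3 factors)
= 4096 (after 4 factors)
= 32768 (after 5 factors)
= 262144 (after 6 factors)
= 2097152 (after 7 factors)
= 16777216 (after 8 factors)
= 134217728 (after 9 factors)
= 1073741824 (after 10 factors)
= 1073741824

1073741824


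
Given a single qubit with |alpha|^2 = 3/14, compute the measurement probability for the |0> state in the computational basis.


|alpha|^2 = 3/14 = 0.2143
|beta|^2 = 1 - 3/14 = 11/14 = 0.7857
P(|0>) = |alpha|^2 = 0.2143

0.2143


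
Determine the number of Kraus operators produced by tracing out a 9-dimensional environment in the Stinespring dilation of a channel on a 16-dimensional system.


Tracing out the environment in an orthonormal basis {|i>_E} gives Kraus operators K_i = <i|_E U |0>_E.
Number of Kraus operators = dim(H_env) = d_env
= 9

9


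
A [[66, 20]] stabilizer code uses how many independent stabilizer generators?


For an [[n,k]] stabilizer code:
Number of stabilizer generators = n - k
= 66 - 20
= 46

46


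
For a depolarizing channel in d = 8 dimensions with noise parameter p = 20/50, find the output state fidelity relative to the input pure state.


F = (1-p) + p/d
= (1 - 0.4000) + 0.4000/8
= 0.6000 + 0.0500
= 0.6500

0.6500


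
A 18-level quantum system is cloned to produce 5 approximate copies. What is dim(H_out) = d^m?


Output space = H^(tensor 5) where dim(H) = 18
dim = 18^5
= 324 (after 2 factors)
= 5832 (after 3 factors)
= 104976 (after 4 factors)
= 1889568 (after 5 factors)
= 1889568

1889568


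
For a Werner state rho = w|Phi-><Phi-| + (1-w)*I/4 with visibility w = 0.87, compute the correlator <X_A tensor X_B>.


|Phi-> = (|00> - |11>)/sqrt(2)
For the pure Bell state, <X_A X_B> = -1 (Bell-state Pauli correlator).
The maximally-mixed part I/4 has tr(I/4 * P tensor P) = 0 for any traceless Pauli P.
So <X_A X_B>_rho = w * (-1) + (1 - w) * 0
= 0.87 * (-1)
= -0.8700

-0.8700


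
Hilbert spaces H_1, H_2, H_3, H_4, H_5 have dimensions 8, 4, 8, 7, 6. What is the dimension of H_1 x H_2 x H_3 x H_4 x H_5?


dim(H_1 x H_2 x H_3 x H_4 x H_5) = 8 * 4 * 8 * 7 * 6
= 32 * 8 * 7 * 6
= 256 * 7 * 6
= 1792 * 6
= 10752

10752


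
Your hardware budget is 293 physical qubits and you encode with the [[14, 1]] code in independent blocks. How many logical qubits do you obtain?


Each code block uses 14 physical qubits for 1 logical qubit(s).
Number of complete blocks = floor(293 / 14) = 20
Logical qubits = 20 * 1
= 20

20


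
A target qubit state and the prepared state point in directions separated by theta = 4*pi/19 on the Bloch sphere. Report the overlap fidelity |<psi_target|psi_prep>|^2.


For states separated by angle theta on Bloch sphere:
F = cos^2(theta/2)
theta = 4*pi/19 = 0.6614
theta/2 = 0.3307
cos(theta/2) = 0.9458
F = 0.8946

0.8946


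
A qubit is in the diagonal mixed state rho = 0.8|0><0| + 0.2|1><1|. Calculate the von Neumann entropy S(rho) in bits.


S = -p*log2(p) - (1-p)*log2(1-p)
p = 0.8000, 1-p = 0.2000
= -0.8000 * log2(0.8000) - 0.2000 * log2(0.2000)
= -(-0.2575) - (-0.4644)
= 0.7219

0.7219


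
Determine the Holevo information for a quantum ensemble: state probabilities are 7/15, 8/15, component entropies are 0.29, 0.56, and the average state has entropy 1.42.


chi = S(rho) - sum_i p_i * S(rho_i)
Weighted entropy = 7/15 * 0.29 + 8/15 * 0.56
= 0.4340
chi = 1.42 - 0.4340
= 0.9860

0.9860


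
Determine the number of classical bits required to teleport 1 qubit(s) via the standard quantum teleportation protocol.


Quantum teleportation requires 2 classical bits per qubit teleported.
1 qubit(s) -> 2 * 1 = 2 classical bits

2


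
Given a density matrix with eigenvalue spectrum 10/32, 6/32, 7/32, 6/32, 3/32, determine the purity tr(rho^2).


tr(rho^2) = sum of eigenvalues squared
= (10/32)^2 + (6/32)^2 + (7/32)^2 + (6/32)^2 + (3/32)^2
= (100 + 36 + 49 + 36 + 9) / 1024
= 230/1024
= 0.2246

0.2246


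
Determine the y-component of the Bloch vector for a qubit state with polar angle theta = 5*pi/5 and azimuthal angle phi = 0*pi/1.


theta = 3.1416, phi = 0.0000
r_y = sin(theta)*sin(phi) = 0.0000 * 0.0000
r_y = 0.0000

0.0000


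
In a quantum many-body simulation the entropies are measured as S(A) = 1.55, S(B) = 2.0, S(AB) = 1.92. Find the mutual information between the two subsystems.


I(A:B) = S(A) + S(B) - S(AB)
= 1.55 + 2.0 - 1.92
= 1.6300

1.6300


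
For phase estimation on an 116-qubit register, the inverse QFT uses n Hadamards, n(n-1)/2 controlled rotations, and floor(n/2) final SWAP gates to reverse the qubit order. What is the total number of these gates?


Hadamard gates: 116
Controlled rotations: n*(n-1)/2 = 116*115/2 = 6670
SWAP gates: floor(n/2) = floor(116/2) = 58
Total = 116 + 6670 + 58
= 6844

6844


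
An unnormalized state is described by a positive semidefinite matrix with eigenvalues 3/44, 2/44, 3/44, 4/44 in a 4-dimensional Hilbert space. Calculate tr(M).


tr(M) = sum of eigenvalues
= 3/44 + 2/44 + 3/44 + 4/44
= 12/44
= 0.2727

0.2727


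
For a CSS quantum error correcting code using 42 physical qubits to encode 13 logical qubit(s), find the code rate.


Code rate R = k/n
= 13/42
= 0.3095

0.3095


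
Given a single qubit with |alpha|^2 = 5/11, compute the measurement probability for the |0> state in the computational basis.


|alpha|^2 = 5/11 = 0.4545
|beta|^2 = 1 - 5/11 = 6/11 = 0.5455
P(|0>) = |alpha|^2 = 0.4545

0.4545


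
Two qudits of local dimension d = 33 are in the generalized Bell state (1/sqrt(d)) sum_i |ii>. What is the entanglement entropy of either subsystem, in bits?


For a maximally entangled state in d x d:
S = log2(d) = log2(33)
= 5.0444

5.0444


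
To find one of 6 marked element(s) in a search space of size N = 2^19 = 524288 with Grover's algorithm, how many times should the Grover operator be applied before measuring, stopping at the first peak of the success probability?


After j Grover iterations the success probability is P(j) = sin^2((2j+1)*theta), where sin(theta) = sqrt(k/N).
N = 2^19 = 524288, k = 6
sin(theta) = sqrt(k/N) = 0.003382911734
theta = arcsin(sqrt(k/N)) = 0.003382918186 rad
P(j) reaches its first maximum when (2j+1)*theta is as close as possible to pi/2, i.e. j = round(pi/(4*theta) - 1/2).
pi/(4*theta) - 1/2 = 231.6659
(For comparison, the common estimate pi/4 * sqrt(N/k) = 232.1663; the exact maximiser is used here.)
Optimal iterations = 232

232


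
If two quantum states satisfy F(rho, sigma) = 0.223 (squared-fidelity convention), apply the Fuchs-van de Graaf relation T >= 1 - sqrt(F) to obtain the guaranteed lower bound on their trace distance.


Fuchs-van de Graaf (squared-fidelity convention): 1 - sqrt(F) <= T <= sqrt(1 - F).
Lower bound: T >= 1 - sqrt(F)
sqrt(F) = sqrt(0.223) = 0.4722
T >= 1 - 0.4722
T >= 0.5278

0.5278


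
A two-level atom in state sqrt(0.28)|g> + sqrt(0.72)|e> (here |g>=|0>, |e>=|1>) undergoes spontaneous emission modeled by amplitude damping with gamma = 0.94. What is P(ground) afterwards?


For amplitude damping with parameter gamma on state sqrt(a)|0> + sqrt(b)|1>:
alpha^2 = 0.28, beta^2 = 0.72
P(|0>) = alpha^2 + gamma * beta^2
= 0.28 + 0.94 * 0.72
= 0.28 + 0.6768
= 0.9568

0.9568


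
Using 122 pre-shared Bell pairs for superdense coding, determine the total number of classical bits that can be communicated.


Superdense coding allows 2 classical bits per shared entangled pair.
122 pair(s) -> 2 * 122 = 244 classical bits

244


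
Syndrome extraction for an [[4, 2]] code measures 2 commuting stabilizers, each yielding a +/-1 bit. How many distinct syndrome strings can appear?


Each stabilizer generator gives a binary (+1 or -1) measurement outcome.
With 2 independent generators:
Total syndromes = 2^2
= 4

4


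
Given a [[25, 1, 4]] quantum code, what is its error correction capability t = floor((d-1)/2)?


Code parameters: [[25, 1, 4]], distance d = 4.
Number of correctable errors = floor((d-1)/2)
= floor((4 - 1)/2)
= floor(3/2)
= 1

1


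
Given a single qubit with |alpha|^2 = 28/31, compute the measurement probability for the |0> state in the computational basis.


|alpha|^2 = 28/31 = 0.9032
|beta|^2 = 1 - 28/31 = 3/31 = 0.0968
P(|0>) = |alpha|^2 = 0.9032

0.9032


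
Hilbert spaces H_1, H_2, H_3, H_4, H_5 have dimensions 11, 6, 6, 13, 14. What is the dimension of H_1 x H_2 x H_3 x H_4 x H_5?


dim(H_1 x H_2 x H_3 x H_4 x H_5) = 11 * 6 * 6 * 13 * 14
= 66 * 6 * 13 * 14
= 396 * 13 * 14
= 5148 * 14
= 72072

72072


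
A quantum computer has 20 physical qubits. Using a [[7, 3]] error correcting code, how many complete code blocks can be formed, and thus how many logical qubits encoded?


Each code block uses 7 physical qubits for 3 logical qubit(s).
Number of complete blocks = floor(20 / 7) = 2
Logical qubits = 2 * 3
= 6

6


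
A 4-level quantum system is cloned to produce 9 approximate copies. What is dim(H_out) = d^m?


Output space = H^(tensor 9) where dim(H) = 4
dim = 4^9
= 16 (after 2 factors)
= 64 (after 3 factors)
= 256 (after 4 factors)
= 1024 (after 5 factors)
= 4096 (after 6 factors)
= 16384 (after 7 factors)
= 65536 (after 8 factors)
= 262144 (after 9 factors)
= 262144

262144


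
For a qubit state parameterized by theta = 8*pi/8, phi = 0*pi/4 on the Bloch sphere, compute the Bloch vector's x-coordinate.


theta = 3.1416, phi = 0.0000
r_x = sin(theta)*cos(phi) = 0.0000 * 1.0000
r_x = 0.0000

0.0000


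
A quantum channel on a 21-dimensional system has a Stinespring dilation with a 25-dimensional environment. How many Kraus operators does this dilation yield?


Tracing out the environment in an orthonormal basis {|i>_E} gives Kraus operators K_i = <i|_E U |0>_E.
Number of Kraus operators = dim(H_env) = d_env
= 25

25


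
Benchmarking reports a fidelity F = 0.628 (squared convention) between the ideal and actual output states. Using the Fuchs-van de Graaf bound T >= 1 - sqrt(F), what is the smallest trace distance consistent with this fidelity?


Fuchs-van de Graaf (squared-fidelity convention): 1 - sqrt(F) <= T <= sqrt(1 - F).
Lower bound: T >= 1 - sqrt(F)
sqrt(F) = sqrt(0.628) = 0.7925
T >= 1 - 0.7925
T >= 0.2075

0.2075


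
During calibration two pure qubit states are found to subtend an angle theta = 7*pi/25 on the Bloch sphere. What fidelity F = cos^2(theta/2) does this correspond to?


For states separated by angle theta on Bloch sphere:
F = cos^2(theta/2)
theta = 7*pi/25 = 0.8796
theta/2 = 0.4398
cos(theta/2) = 0.9048
F = 0.8187

0.8187


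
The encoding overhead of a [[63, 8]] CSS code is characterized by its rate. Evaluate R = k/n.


Code rate R = k/n
= 8/63
= 0.1270

0.1270


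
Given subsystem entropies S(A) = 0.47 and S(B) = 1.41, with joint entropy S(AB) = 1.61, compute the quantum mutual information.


I(A:B) = S(A) + S(B) - S(AB)
= 0.47 + 1.41 - 1.61
= 0.2700

0.2700


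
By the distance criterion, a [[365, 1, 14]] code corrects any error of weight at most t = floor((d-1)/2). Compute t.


Code parameters: [[365, 1, 14]], distance d = 14.
Number of correctable errors = floor((d-1)/2)
= floor((14 - 1)/2)
= floor(13/2)
= 6

6


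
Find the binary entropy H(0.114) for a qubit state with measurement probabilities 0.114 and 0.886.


S = -p*log2(p) - (1-p)*log2(1-p)
p = 0.1140, 1-p = 0.8860
= -0.1140 * log2(0.1140) - 0.8860 * log2(0.8860)
= -(-0.3571) - (-0.1547)
= 0.5119

0.5119


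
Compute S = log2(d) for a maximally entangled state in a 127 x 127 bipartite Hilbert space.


For a maximally entangled state in d x d:
S = log2(d) = log2(127)
= 6.9887

6.9887


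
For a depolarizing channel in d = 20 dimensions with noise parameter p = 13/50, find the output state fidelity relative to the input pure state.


F = (1-p) + p/d
= (1 - 0.2600) + 0.2600/20
= 0.7400 + 0.0130
= 0.7530

0.7530


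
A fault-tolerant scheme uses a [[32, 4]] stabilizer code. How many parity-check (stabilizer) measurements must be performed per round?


For an [[n,k]] stabilizer code:
Number of stabilizer generators = n - k
= 32 - 4
= 28

28


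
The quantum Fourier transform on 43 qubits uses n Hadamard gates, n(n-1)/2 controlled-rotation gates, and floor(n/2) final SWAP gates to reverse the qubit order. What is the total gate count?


Hadamard gates: 43
Controlled rotations: n*(n-1)/2 = 43*42/2 = 903
SWAP gates: floor(n/2) = floor(43/2) = 21
Total = 43 + 903 + 21
= 967

967


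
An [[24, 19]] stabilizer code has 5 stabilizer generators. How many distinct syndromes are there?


Each stabilizer generator gives a binary (+1 or -1) measurement outcome.
With 5 independent generators:
Total syndromes = 2^5
= 32

32


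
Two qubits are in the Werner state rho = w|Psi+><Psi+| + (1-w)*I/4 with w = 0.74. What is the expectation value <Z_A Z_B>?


|Psi+> = (|01> + |10>)/sqrt(2)
For the pure Bell state, <Z_A Z_B> = -1 (Bell-state Pauli correlator).
The maximally-mixed part I/4 has tr(I/4 * P tensor P) = 0 for any traceless Pauli P.
So <Z_A Z_B>_rho = w * (-1) + (1 - w) * 0
= 0.74 * (-1)
= -0.7400

-0.7400


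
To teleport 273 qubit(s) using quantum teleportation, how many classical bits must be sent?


Quantum teleportation requires 2 classical bits per qubit teleported.
273 qubit(s) -> 2 * 273 = 546 classical bits

546


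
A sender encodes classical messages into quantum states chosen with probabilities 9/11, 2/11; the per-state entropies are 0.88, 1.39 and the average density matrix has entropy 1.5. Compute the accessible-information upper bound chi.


chi = S(rho) - sum_i p_i * S(rho_i)
Weighted entropy = 9/11 * 0.88 + 2/11 * 1.39
= 0.9727
chi = 1.5 - 0.9727
= 0.5273

0.5273


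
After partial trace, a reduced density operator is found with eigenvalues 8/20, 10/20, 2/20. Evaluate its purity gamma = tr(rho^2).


tr(rho^2) = sum of eigenvalues squared
= (8/20)^2 + (10/20)^2 + (2/20)^2
= (64 + 100 + 4) / 400
= 168/400
= 0.4200

0.4200


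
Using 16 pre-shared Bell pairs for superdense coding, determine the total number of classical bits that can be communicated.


Superdense coding allows 2 classical bits per shared entangled pair.
16 pair(s) -> 2 * 16 = 32 classical bits

32


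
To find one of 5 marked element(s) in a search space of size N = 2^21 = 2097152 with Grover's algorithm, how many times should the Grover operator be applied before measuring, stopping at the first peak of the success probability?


After j Grover iterations the success probability is P(j) = sin^2((2j+1)*theta), where sin(theta) = sqrt(k/N).
N = 2^21 = 2097152, k = 5
sin(theta) = sqrt(k/N) = 0.001544080889
theta = arcsin(sqrt(k/N)) = 0.001544081502 rad
P(j) reaches its first maximum when (2j+1)*theta is as close as possible to pi/2, i.e. j = round(pi/(4*theta) - 1/2).
pi/(4*theta) - 1/2 = 508.1507
(For comparison, the common estimate pi/4 * sqrt(N/k) = 508.6509; the exact maximiser is used here.)
Optimal iterations = 508

508


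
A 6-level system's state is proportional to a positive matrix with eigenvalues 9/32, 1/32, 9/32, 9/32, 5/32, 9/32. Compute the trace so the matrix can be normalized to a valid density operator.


tr(M) = sum of eigenvalues
= 9/32 + 1/32 + 9/32 + 9/32 + 5/32 + 9/32
= 42/32
= 1.3125

1.3125


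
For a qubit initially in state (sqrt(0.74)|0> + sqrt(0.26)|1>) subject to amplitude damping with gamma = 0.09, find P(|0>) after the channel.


For amplitude damping with parameter gamma on state sqrt(a)|0> + sqrt(b)|1>:
alpha^2 = 0.74, beta^2 = 0.26
P(|0>) = alpha^2 + gamma * beta^2
= 0.74 + 0.09 * 0.26
= 0.74 + 0.0234
= 0.7634

0.7634


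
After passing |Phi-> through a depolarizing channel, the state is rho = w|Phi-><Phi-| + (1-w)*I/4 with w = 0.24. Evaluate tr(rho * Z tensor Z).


|Phi-> = (|00> - |11>)/sqrt(2)
For the pure Bell state, <Z_A Z_B> = +1 (Bell-state Pauli correlator).
The maximally-mixed part I/4 has tr(I/4 * P tensor P) = 0 for any traceless Pauli P.
So <Z_A Z_B>_rho = w * (+1) + (1 - w) * 0
= 0.24 * (+1)
= 0.2400

0.2400


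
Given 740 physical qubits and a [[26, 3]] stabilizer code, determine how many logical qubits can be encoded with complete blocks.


Each code block uses 26 physical qubits for 3 logical qubit(s).
Number of complete blocks = floor(740 / 26) = 28
Logical qubits = 28 * 3
= 84

84


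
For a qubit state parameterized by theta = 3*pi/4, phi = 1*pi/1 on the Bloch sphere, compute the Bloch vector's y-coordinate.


theta = 2.3562, phi = 3.1416
r_y = sin(theta)*sin(phi) = 0.7071 * 0.0000
r_y = 0.0000

0.0000


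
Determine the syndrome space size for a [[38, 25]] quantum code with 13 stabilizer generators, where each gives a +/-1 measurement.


Each stabilizer generator gives a binary (+1 or -1) measurement outcome.
With 13 independent generators:
Total syndromes = 2^13
= 8192

8192


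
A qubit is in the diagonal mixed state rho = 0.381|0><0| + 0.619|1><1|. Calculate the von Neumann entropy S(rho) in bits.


S = -p*log2(p) - (1-p)*log2(1-p)
p = 0.3810, 1-p = 0.6190
= -0.3810 * log2(0.3810) - 0.6190 * log2(0.6190)
= -(-0.5304) - (-0.4283)
= 0.9587

0.9587


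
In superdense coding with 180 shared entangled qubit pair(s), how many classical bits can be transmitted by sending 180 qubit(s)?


Superdense coding allows 2 classical bits per shared entangled pair.
180 pair(s) -> 2 * 180 = 360 classical bits

360


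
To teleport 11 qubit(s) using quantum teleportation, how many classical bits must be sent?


Quantum teleportation requires 2 classical bits per qubit teleported.
11 qubit(s) -> 2 * 11 = 22 classical bits

22


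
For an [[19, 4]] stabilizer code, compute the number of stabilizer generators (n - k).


For an [[n,k]] stabilizer code:
Number of stabilizer generators = n - k
= 19 - 4
= 15

15


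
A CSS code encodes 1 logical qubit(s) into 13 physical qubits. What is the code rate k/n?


Code rate R = k/n
= 1/13
= 0.0769

0.0769


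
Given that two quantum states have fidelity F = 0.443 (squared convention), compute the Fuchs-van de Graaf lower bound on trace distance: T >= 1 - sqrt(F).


Fuchs-van de Graaf (squared-fidelity convention): 1 - sqrt(F) <= T <= sqrt(1 - F).
Lower bound: T >= 1 - sqrt(F)
sqrt(F) = sqrt(0.443) = 0.6656
T >= 1 - 0.6656
T >= 0.3344

0.3344


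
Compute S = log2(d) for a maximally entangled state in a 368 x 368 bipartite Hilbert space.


For a maximally entangled state in d x d:
S = log2(d) = log2(368)
= 8.5236

8.5236


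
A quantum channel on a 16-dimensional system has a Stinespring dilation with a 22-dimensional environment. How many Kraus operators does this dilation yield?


Tracing out the environment in an orthonormal basis {|i>_E} gives Kraus operators K_i = <i|_E U |0>_E.
Number of Kraus operators = dim(H_env) = d_env
= 22

22


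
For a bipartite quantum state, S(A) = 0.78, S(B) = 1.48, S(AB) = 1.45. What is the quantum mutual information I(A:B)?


I(A:B) = S(A) + S(B) - S(AB)
= 0.78 + 1.48 - 1.45
= 0.8100

0.8100


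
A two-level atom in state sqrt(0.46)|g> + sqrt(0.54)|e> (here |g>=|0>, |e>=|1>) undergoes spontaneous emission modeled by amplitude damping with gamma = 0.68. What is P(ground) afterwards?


For amplitude damping with parameter gamma on state sqrt(a)|0> + sqrt(b)|1>:
alpha^2 = 0.46, beta^2 = 0.54
P(|0>) = alpha^2 + gamma * beta^2
= 0.46 + 0.68 * 0.54
= 0.46 + 0.3672
= 0.8272

0.8272


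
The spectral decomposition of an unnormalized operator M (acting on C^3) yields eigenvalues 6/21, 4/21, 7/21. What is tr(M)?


tr(M) = sum of eigenvalues
= 6/21 + 4/21 + 7/21
= 17/21
= 0.8095

0.8095


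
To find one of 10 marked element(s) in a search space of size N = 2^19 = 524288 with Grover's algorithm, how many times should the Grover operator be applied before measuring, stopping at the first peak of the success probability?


After j Grover iterations the success probability is P(j) = sin^2((2j+1)*theta), where sin(theta) = sqrt(k/N).
N = 2^19 = 524288, k = 10
sin(theta) = sqrt(k/N) = 0.004367320269
theta = arcsin(sqrt(k/N)) = 0.004367334152 rad
P(j) reaches its first maximum when (2j+1)*theta is as close as possible to pi/2, i.e. j = round(pi/(4*theta) - 1/2).
pi/(4*theta) - 1/2 = 179.3347
(For comparison, the common estimate pi/4 * sqrt(N/k) = 179.8353; the exact maximiser is used here.)
Optimal iterations = 179

179


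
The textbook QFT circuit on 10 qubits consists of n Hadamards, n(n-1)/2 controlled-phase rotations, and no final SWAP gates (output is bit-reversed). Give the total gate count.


Hadamard gates: 10
Controlled rotations: n*(n-1)/2 = 10*9/2 = 45
SWAP gates: 0 (omitted)
Total = 10 + 45
= 55

55


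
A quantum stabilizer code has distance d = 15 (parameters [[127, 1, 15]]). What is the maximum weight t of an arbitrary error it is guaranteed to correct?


Code parameters: [[127, 1, 15]], distance d = 15.
Number of correctable errors = floor((d-1)/2)
= floor((15 - 1)/2)
= floor(14/2)
= 7

7


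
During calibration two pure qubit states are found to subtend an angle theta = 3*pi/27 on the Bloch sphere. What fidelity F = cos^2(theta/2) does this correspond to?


For states separated by angle theta on Bloch sphere:
F = cos^2(theta/2)
theta = 3*pi/27 = 0.3491
theta/2 = 0.1745
cos(theta/2) = 0.9848
F = 0.9698

0.9698


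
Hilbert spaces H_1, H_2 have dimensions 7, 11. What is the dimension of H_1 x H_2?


dim(H_1 x H_2) = 7 * 11
= 77

77


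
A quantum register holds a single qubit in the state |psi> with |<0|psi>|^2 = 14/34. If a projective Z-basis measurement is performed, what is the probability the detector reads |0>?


|alpha|^2 = 14/34 = 0.4118
|beta|^2 = 1 - 14/34 = 20/34 = 0.5882
P(|0>) = |alpha|^2 = 0.4118

0.4118


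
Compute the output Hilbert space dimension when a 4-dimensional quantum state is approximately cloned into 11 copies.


Output space = H^(tensor 11) where dim(H) = 4
dim = 4^11
= 16 (after 2 factors)
= 64 (after 3 factors)
= 256 (after 4 factors)
= 1024 (after 5 factors)
= 4096 (after 6 factors)
= 16384 (after 7 factors)
= 65536 (after 8 factors)
= 262144 (after 9 factors)
= 1048576 (after 10 factors)
= 4194304 (after 11 factors)
= 4194304

4194304


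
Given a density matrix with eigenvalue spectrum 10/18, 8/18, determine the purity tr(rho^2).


tr(rho^2) = sum of eigenvalues squared
= (10/18)^2 + (8/18)^2
= (100 + 64) / 324
= 164/324
= 0.5062

0.5062


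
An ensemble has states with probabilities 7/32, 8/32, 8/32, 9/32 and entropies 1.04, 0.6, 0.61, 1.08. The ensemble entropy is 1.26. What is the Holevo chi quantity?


chi = S(rho) - sum_i p_i * S(rho_i)
Weighted entropy = 7/32 * 1.04 + 8/32 * 0.6 + 8/32 * 0.61 + 9/32 * 1.08
= 0.8337
chi = 1.26 - 0.8337
= 0.4263

0.4263


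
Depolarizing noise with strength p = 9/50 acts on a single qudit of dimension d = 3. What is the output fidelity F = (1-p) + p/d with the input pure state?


F = (1-p) + p/d
= (1 - 0.1800) + 0.1800/3
= 0.8200 + 0.0600
= 0.8800

0.8800


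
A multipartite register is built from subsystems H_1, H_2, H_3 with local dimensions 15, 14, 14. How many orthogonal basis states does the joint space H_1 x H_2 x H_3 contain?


dim(H_1 x H_2 x H_3) = 15 * 14 * 14
= 210 * 14
= 2940

2940


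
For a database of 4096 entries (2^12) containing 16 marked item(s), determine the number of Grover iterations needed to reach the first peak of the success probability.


After j Grover iterations the success probability is P(j) = sin^2((2j+1)*theta), where sin(theta) = sqrt(k/N).
N = 2^12 = 4096, k = 16
sin(theta) = sqrt(k/N) = 0.0625
theta = arcsin(sqrt(k/N)) = 0.0625407618 rad
P(j) reaches its first maximum when (2j+1)*theta is as close as possible to pi/2, i.e. j = round(pi/(4*theta) - 1/2).
pi/(4*theta) - 1/2 = 12.0582
(For comparison, the common estimate pi/4 * sqrt(N/k) = 12.5664; the exact maximiser is used here.)
Optimal iterations = 12

12


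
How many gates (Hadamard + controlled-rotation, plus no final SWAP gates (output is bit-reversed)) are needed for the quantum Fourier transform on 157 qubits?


Hadamard gates: 157
Controlled rotations: n*(n-1)/2 = 157*156/2 = 12246
SWAP gates: 0 (omitted)
Total = 157 + 12246
= 12403

12403


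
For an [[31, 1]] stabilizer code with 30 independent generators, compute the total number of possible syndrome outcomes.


Each stabilizer generator gives a binary (+1 or -1) measurement outcome.
With 30 independent generators:
Total syndromes = 2^30
= 1073741824

1073741824


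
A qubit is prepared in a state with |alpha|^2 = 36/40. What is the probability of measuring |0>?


|alpha|^2 = 36/40 = 0.9000
|beta|^2 = 1 - 36/40 = 4/40 = 0.1000
P(|0>) = |alpha|^2 = 0.9000

0.9000


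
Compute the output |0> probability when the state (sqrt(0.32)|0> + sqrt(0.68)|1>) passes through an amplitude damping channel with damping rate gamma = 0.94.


For amplitude damping with parameter gamma on state sqrt(a)|0> + sqrt(b)|1>:
alpha^2 = 0.32, beta^2 = 0.68
P(|0>) = alpha^2 + gamma * beta^2
= 0.32 + 0.94 * 0.68
= 0.32 + 0.6392
= 0.9592

0.9592


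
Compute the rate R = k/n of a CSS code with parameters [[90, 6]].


Code rate R = k/n
= 6/90
= 0.0667

0.0667


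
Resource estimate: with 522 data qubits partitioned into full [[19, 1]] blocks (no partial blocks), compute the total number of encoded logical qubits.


Each code block uses 19 physical qubits for 1 logical qubit(s).
Number of complete blocks = floor(522 / 19) = 27
Logical qubits = 27 * 1
= 27

27


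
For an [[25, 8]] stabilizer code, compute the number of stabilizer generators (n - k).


For an [[n,k]] stabilizer code:
Number of stabilizer generators = n - k
= 25 - 8
= 17

17


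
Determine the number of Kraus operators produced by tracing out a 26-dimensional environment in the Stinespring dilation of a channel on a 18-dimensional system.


Tracing out the environment in an orthonormal basis {|i>_E} gives Kraus operators K_i = <i|_E U |0>_E.
Number of Kraus operators = dim(H_env) = d_env
= 26

26


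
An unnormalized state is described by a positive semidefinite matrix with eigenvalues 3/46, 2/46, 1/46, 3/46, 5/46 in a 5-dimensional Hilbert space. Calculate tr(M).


tr(M) = sum of eigenvalues
= 3/46 + 2/46 + 1/46 + 3/46 + 5/46
= 14/46
= 0.3043

0.3043


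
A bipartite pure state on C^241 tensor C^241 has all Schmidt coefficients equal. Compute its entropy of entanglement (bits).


For a maximally entangled state in d x d:
S = log2(d) = log2(241)
= 7.9129

7.9129


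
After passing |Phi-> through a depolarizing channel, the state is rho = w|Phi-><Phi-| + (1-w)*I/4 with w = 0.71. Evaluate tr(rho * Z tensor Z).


|Phi-> = (|00> - |11>)/sqrt(2)
For the pure Bell state, <Z_A Z_B> = +1 (Bell-state Pauli correlator).
The maximally-mixed part I/4 has tr(I/4 * P tensor P) = 0 for any traceless Pauli P.
So <Z_A Z_B>_rho = w * (+1) + (1 - w) * 0
= 0.71 * (+1)
= 0.7100

0.7100


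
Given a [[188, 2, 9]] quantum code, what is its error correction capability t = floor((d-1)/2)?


Code parameters: [[188, 2, 9]], distance d = 9.
Number of correctable errors = floor((d-1)/2)
= floor((9 - 1)/2)
= floor(8/2)
= 4

4


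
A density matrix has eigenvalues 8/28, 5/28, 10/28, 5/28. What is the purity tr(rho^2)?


tr(rho^2) = sum of eigenvalues squared
= (8/28)^2 + (5/28)^2 + (10/28)^2 + (5/28)^2
= (64 + 25 + 100 + 25) / 784
= 214/784
= 0.2730

0.2730


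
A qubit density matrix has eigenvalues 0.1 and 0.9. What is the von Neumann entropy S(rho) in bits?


S = -p*log2(p) - (1-p)*log2(1-p)
p = 0.1000, 1-p = 0.9000
= -0.1000 * log2(0.1000) - 0.9000 * log2(0.9000)
= -(-0.3322) - (-0.1368)
= 0.4690

0.4690


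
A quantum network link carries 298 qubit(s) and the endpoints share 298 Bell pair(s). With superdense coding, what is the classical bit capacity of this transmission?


Superdense coding allows 2 classical bits per shared entangled pair.
298 pair(s) -> 2 * 298 = 596 classical bits

596


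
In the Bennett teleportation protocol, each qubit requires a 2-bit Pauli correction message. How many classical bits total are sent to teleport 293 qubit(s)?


Quantum teleportation requires 2 classical bits per qubit teleported.
293 qubit(s) -> 2 * 293 = 586 classical bits

586


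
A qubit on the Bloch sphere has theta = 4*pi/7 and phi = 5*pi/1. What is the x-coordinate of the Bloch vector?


theta = 1.7952, phi = 15.7080
r_x = sin(theta)*cos(phi) = 0.9749 * -1.0000
r_x = -0.9749

-0.9749


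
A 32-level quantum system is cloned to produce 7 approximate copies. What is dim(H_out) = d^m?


Output space = H^(tensor 7) where dim(H) = 32
dim = 32^7
= 1024 (after 2 factors)
= 32768 (after 3 factors)
= 1048576 (after 4 factors)
= 33554432 (after 5 factors)
= 1073741824 (after 6 factors)
= 34359738368 (after 7 factors)
= 34359738368

34359738368


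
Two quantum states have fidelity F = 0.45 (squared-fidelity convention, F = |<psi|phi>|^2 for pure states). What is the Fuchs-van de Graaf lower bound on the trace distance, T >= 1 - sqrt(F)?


Fuchs-van de Graaf (squared-fidelity convention): 1 - sqrt(F) <= T <= sqrt(1 - F).
Lower bound: T >= 1 - sqrt(F)
sqrt(F) = sqrt(0.45) = 0.6708
T >= 1 - 0.6708
T >= 0.3292

0.3292


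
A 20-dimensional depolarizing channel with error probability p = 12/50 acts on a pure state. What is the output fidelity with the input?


F = (1-p) + p/d
= (1 - 0.2400) + 0.2400/20
= 0.7600 + 0.0120
= 0.7720

0.7720


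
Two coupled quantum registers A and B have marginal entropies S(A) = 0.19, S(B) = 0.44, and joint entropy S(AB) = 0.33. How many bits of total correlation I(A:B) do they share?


I(A:B) = S(A) + S(B) - S(AB)
= 0.19 + 0.44 - 0.33
= 0.3000

0.3000


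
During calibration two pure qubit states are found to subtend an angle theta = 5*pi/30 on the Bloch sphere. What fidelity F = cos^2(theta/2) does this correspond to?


For states separated by angle theta on Bloch sphere:
F = cos^2(theta/2)
theta = 5*pi/30 = 0.5236
theta/2 = 0.2618
cos(theta/2) = 0.9659
F = 0.9330

0.9330


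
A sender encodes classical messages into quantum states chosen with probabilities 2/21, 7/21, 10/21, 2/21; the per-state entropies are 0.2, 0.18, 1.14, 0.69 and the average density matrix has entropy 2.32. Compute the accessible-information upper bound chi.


chi = S(rho) - sum_i p_i * S(rho_i)
Weighted entropy = 2/21 * 0.2 + 7/21 * 0.18 + 10/21 * 1.14 + 2/21 * 0.69
= 0.6876
chi = 2.32 - 0.6876
= 1.6324

1.6324


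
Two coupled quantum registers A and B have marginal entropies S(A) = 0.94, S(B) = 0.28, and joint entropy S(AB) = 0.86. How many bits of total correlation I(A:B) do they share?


I(A:B) = S(A) + S(B) - S(AB)
= 0.94 + 0.28 - 0.86
= 0.3600

0.3600


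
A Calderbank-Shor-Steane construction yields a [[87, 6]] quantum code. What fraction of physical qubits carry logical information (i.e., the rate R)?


Code rate R = k/n
= 6/87
= 0.0690

0.0690


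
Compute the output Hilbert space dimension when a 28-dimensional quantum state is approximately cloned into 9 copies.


Output space = H^(tensor 9) where dim(H) = 28
dim = 28^9
= 784 (after 2 factors)
= 21952 (after 3 factors)
= 614656 (after 4 factors)
= 17210368 (after 5 factors)
= 481890304 (after 6 factors)
= 13492928512 (after 7 factors)
= 377801998336 (after 8 factors)
= 10578455953408 (after 9 factors)
= 10578455953408

10578455953408


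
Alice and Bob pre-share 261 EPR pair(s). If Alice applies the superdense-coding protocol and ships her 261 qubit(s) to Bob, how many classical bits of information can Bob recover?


Superdense coding allows 2 classical bits per shared entangled pair.
261 pair(s) -> 2 * 261 = 522 classical bits

522


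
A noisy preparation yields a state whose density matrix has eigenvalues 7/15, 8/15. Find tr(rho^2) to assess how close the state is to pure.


tr(rho^2) = sum of eigenvalues squared
= (7/15)^2 + (8/15)^2
= (49 + 64) / 225
= 113/225
= 0.5022

0.5022


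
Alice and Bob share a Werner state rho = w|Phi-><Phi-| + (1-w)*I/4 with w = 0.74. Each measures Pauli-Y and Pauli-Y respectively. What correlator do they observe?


|Phi-> = (|00> - |11>)/sqrt(2)
For the pure Bell state, <Y_A Y_B> = +1 (Bell-state Pauli correlator).
The maximally-mixed part I/4 has tr(I/4 * P tensor P) = 0 for any traceless Pauli P.
So <Y_A Y_B>_rho = w * (+1) + (1 - w) * 0
= 0.74 * (+1)
= 0.7400

0.7400


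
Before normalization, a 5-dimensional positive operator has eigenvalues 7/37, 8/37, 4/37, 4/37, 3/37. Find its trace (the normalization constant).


tr(M) = sum of eigenvalues
= 7/37 + 8/37 + 4/37 + 4/37 + 3/37
= 26/37
= 0.7027

0.7027


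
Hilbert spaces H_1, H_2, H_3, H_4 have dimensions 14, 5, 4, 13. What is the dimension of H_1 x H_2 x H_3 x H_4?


dim(H_1 x H_2 x H_3 x H_4) = 14 * 5 * 4 * 13
= 70 * 4 * 13
= 280 * 13
= 3640

3640


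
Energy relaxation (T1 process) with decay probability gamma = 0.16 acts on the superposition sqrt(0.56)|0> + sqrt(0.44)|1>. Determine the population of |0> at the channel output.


For amplitude damping with parameter gamma on state sqrt(a)|0> + sqrt(b)|1>:
alpha^2 = 0.56, beta^2 = 0.44
P(|0>) = alpha^2 + gamma * beta^2
= 0.56 + 0.16 * 0.44
= 0.56 + 0.0704
= 0.6304

0.6304


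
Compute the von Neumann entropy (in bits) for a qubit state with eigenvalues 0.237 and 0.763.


S = -p*log2(p) - (1-p)*log2(1-p)
p = 0.2370, 1-p = 0.7630
= -0.2370 * log2(0.2370) - 0.7630 * log2(0.7630)
= -(-0.4923) - (-0.2978)
= 0.7900

0.7900
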